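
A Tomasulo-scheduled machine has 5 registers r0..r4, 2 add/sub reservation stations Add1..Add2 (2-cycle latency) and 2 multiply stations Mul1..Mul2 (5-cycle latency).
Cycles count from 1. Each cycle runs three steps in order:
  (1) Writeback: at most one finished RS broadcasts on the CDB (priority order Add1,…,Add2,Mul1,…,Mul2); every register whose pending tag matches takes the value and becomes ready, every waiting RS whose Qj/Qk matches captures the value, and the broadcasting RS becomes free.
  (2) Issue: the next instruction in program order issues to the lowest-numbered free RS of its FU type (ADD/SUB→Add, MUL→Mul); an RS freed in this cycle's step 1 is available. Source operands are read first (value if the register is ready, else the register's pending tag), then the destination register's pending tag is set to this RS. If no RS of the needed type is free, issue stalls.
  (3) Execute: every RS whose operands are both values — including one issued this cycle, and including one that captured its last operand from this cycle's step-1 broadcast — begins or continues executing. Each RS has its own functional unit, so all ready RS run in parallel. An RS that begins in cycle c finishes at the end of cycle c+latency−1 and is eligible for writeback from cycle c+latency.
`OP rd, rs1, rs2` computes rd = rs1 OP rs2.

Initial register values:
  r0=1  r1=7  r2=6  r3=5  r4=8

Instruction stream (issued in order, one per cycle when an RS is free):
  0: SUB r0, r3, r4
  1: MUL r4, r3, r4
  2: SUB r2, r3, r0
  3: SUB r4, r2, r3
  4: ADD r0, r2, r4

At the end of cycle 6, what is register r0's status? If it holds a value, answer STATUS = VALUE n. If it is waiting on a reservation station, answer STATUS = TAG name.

c1: issue SUB r0<-Add1 | r0:Add1,r1:7,r2:6,r3:5,r4:8
c2: issue MUL r4<-Mul1 | r0:Add1,r1:7,r2:6,r3:5,r4:Mul1
c3: CDB Add1=-3; issue SUB r2<-Add1 | r0:-3,r1:7,r2:Add1,r3:5,r4:Mul1
c4: issue SUB r4<-Add2 | r0:-3,r1:7,r2:Add1,r3:5,r4:Add2
c5: CDB Add1=8; issue ADD r0<-Add1 | r0:Add1,r1:7,r2:8,r3:5,r4:Add2
c6: - | r0:Add1,r1:7,r2:8,r3:5,r4:Add2

STATUS = TAG Add1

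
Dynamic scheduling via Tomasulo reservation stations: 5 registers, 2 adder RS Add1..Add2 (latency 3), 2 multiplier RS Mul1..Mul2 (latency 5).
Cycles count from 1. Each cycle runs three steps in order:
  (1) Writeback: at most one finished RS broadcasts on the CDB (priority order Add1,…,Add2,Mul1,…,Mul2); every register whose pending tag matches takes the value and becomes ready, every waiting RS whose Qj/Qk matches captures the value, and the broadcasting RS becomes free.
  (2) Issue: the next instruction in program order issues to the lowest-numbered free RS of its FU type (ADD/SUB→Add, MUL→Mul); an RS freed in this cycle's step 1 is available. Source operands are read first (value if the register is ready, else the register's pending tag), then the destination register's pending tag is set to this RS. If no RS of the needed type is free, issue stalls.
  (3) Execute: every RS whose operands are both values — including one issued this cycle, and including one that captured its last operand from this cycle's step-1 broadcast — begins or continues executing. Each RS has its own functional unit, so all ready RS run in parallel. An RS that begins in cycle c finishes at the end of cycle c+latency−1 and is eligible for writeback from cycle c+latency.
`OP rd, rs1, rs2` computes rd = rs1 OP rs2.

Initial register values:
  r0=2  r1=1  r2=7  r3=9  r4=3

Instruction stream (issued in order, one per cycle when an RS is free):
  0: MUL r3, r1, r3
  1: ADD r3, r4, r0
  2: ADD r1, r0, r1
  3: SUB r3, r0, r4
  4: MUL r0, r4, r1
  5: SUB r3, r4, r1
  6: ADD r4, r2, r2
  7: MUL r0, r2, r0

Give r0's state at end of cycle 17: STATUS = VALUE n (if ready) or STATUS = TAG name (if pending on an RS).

  c1: issue MUL r3<-Mul1  regs: r0:2,r1:1,r2:7,r3:Mul1,r4:3
  c2: issue ADD r3<-Add1  regs: r0:2,r1:1,r2:7,r3:Add1,r4:3
  c3: issue ADD r1<-Add2  regs: r0:2,r1:Add2,r2:7,r3:Add1,r4:3
  c4: stall  regs: r0:2,r1:Add2,r2:7,r3:Add1,r4:3
  c5: CDB Add1=5; issue SUB r3<-Add1  regs: r0:2,r1:Add2,r2:7,r3:Add1,r4:3
  c6: CDB Add2=3; issue MUL r0<-Mul2  regs: r0:Mul2,r1:3,r2:7,r3:Add1,r4:3
  c7: CDB Mul1=9; issue SUB r3<-Add2  regs: r0:Mul2,r1:3,r2:7,r3:Add2,r4:3
  c8: CDB Add1=-1; issue ADD r4<-Add1  regs: r0:Mul2,r1:3,r2:7,r3:Add2,r4:Add1
  c9: issue MUL r0<-Mul1  regs: r0:Mul1,r1:3,r2:7,r3:Add2,r4:Add1
  c10: CDB Add2=0  regs: r0:Mul1,r1:3,r2:7,r3:0,r4:Add1
  c11: CDB Add1=14  regs: r0:Mul1,r1:3,r2:7,r3:0,r4:14
  c12: CDB Mul2=9  regs: r0:Mul1,r1:3,r2:7,r3:0,r4:14
  c13: -  regs: r0:Mul1,r1:3,r2:7,r3:0,r4:14
  c14: -  regs: r0:Mul1,r1:3,r2:7,r3:0,r4:14
  c15: -  regs: r0:Mul1,r1:3,r2:7,r3:0,r4:14
  c16: -  regs: r0:Mul1,r1:3,r2:7,r3:0,r4:14
  c17: CDB Mul1=63  regs: r0:63,r1:3,r2:7,r3:0,r4:14

STATUS = VALUE 63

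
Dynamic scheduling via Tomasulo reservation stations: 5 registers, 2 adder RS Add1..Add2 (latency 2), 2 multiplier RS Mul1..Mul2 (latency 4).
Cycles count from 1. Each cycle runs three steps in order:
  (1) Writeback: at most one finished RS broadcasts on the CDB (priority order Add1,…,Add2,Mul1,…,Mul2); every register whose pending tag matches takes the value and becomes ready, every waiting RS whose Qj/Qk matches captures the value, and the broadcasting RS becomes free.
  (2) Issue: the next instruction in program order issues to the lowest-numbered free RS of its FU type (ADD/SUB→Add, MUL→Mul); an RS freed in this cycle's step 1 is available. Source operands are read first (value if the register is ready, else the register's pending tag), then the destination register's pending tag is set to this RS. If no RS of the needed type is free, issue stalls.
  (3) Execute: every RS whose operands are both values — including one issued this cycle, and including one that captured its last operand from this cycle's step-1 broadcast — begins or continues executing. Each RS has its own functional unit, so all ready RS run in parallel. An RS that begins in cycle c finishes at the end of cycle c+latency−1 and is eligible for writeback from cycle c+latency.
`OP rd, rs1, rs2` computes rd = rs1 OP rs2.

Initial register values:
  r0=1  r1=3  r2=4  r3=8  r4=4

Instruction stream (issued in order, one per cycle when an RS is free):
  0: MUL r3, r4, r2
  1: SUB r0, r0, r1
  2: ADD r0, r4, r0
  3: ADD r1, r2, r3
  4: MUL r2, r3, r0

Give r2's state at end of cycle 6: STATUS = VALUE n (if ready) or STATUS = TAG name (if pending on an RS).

STATUS = TAG Mul1

  c1: issue MUL r3<-Mul1  regs: r0:1,r1:3,r2:4,r3:Mul1,r4:4
  c2: issue SUB r0<-Add1  regs: r0:Add1,r1:3,r2:4,r3:Mul1,r4:4
  c3: issue ADD r0<-Add2  regs: r0:Add2,r1:3,r2:4,r3:Mul1,r4:4
  c4: CDB Add1=-2; issue ADD r1<-Add1  regs: r0:Add2,r1:Add1,r2:4,r3:Mul1,r4:4
  c5: CDB Mul1=16; issue MUL r2<-Mul1  regs: r0:Add2,r1:Add1,r2:Mul1,r3:16,r4:4
  c6: CDB Add2=2  regs: r0:2,r1:Add1,r2:Mul1,r3:16,r4:4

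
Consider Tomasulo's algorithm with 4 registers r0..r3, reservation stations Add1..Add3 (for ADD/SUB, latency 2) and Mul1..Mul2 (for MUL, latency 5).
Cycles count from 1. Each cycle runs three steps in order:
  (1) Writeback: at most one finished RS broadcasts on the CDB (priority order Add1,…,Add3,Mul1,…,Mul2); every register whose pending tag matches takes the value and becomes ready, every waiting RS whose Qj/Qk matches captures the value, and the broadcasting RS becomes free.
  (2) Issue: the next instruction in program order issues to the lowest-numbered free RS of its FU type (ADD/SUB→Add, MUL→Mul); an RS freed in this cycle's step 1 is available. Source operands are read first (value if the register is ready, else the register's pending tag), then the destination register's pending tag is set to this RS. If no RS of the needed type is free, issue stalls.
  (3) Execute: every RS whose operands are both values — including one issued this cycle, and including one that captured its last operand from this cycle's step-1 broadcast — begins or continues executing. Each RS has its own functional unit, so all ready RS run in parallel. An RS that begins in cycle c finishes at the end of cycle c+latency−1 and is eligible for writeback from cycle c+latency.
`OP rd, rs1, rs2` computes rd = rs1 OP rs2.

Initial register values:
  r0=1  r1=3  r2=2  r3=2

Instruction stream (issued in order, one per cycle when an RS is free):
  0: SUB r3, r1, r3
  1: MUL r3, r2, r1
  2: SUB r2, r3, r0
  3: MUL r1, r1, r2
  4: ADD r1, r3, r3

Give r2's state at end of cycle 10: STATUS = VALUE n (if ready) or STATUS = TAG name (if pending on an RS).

STATUS = VALUE 5

cycle 1: issue SUB r3<-Add1 // r0:1,r1:3,r2:2,r3:Add1
cycle 2: issue MUL r3<-Mul1 // r0:1,r1:3,r2:2,r3:Mul1
cycle 3: CDB Add1=1; issue SUB r2<-Add1 // r0:1,r1:3,r2:Add1,r3:Mul1
cycle 4: issue MUL r1<-Mul2 // r0:1,r1:Mul2,r2:Add1,r3:Mul1
cycle 5: issue ADD r1<-Add2 // r0:1,r1:Add2,r2:Add1,r3:Mul1
cycle 6: - // r0:1,r1:Add2,r2:Add1,r3:Mul1
cycle 7: CDB Mul1=6 // r0:1,r1:Add2,r2:Add1,r3:6
cycle 8: - // r0:1,r1:Add2,r2:Add1,r3:6
cycle 9: CDB Add1=5 // r0:1,r1:Add2,r2:5,r3:6
cycle 10: CDB Add2=12 // r0:1,r1:12,r2:5,r3:6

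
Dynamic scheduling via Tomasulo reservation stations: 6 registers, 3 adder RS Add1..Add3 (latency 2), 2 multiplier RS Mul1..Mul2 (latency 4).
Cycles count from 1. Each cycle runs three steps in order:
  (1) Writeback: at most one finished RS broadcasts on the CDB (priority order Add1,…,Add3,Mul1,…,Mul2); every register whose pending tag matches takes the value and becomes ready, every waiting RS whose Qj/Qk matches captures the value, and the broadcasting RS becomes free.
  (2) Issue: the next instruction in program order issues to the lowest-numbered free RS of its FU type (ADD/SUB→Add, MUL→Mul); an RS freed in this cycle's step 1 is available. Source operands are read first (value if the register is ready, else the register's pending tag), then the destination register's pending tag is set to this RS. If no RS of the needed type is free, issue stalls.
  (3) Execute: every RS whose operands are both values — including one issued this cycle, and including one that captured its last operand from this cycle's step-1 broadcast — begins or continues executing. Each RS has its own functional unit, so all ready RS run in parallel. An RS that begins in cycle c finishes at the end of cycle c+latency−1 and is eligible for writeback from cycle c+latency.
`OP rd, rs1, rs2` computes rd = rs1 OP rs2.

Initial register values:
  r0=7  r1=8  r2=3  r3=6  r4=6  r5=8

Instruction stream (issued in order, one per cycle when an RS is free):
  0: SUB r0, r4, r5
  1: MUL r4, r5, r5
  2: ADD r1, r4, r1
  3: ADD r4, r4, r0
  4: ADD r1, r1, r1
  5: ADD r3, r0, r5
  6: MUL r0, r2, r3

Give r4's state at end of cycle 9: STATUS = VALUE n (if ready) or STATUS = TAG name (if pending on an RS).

STATUS = VALUE 62

  c1: issue SUB r0<-Add1  regs: r0:Add1,r1:8,r2:3,r3:6,r4:6,r5:8
  c2: issue MUL r4<-Mul1  regs: r0:Add1,r1:8,r2:3,r3:6,r4:Mul1,r5:8
  c3: CDB Add1=-2; issue ADD r1<-Add1  regs: r0:-2,r1:Add1,r2:3,r3:6,r4:Mul1,r5:8
  c4: issue ADD r4<-Add2  regs: r0:-2,r1:Add1,r2:3,r3:6,r4:Add2,r5:8
  c5: issue ADD r1<-Add3  regs: r0:-2,r1:Add3,r2:3,r3:6,r4:Add2,r5:8
  c6: CDB Mul1=64; stall  regs: r0:-2,r1:Add3,r2:3,r3:6,r4:Add2,r5:8
  c7: stall  regs: r0:-2,r1:Add3,r2:3,r3:6,r4:Add2,r5:8
  c8: CDB Add1=72; issue ADD r3<-Add1  regs: r0:-2,r1:Add3,r2:3,r3:Add1,r4:Add2,r5:8
  c9: CDB Add2=62; issue MUL r0<-Mul1  regs: r0:Mul1,r1:Add3,r2:3,r3:Add1,r4:62,r5:8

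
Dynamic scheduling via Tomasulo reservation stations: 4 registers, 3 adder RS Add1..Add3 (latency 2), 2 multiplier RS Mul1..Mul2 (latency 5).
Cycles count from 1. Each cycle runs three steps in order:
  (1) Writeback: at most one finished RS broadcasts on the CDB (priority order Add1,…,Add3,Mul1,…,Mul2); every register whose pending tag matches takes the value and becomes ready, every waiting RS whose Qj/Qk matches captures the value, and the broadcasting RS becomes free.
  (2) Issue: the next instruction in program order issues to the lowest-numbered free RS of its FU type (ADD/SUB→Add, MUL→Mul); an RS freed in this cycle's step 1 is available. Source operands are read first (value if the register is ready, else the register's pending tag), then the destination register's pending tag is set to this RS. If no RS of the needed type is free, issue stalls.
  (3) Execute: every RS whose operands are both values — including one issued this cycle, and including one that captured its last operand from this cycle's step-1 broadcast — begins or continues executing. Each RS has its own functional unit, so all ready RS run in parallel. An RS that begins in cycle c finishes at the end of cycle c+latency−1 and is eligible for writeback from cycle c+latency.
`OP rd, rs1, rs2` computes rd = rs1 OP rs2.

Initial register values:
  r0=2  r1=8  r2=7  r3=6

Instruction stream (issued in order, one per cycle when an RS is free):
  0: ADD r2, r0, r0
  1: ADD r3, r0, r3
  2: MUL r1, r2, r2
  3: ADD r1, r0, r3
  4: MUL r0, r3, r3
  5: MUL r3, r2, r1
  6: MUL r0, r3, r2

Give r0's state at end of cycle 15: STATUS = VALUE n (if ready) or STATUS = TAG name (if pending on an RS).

STATUS = TAG Mul2

c1: issue ADD r2<-Add1 | r0:2,r1:8,r2:Add1,r3:6
c2: issue ADD r3<-Add2 | r0:2,r1:8,r2:Add1,r3:Add2
c3: CDB Add1=4; issue MUL r1<-Mul1 | r0:2,r1:Mul1,r2:4,r3:Add2
c4: CDB Add2=8; issue ADD r1<-Add1 | r0:2,r1:Add1,r2:4,r3:8
c5: issue MUL r0<-Mul2 | r0:Mul2,r1:Add1,r2:4,r3:8
c6: CDB Add1=10; stall | r0:Mul2,r1:10,r2:4,r3:8
c7: stall | r0:Mul2,r1:10,r2:4,r3:8
c8: CDB Mul1=16; issue MUL r3<-Mul1 | r0:Mul2,r1:10,r2:4,r3:Mul1
c9: stall | r0:Mul2,r1:10,r2:4,r3:Mul1
c10: CDB Mul2=64; issue MUL r0<-Mul2 | r0:Mul2,r1:10,r2:4,r3:Mul1
c11: - | r0:Mul2,r1:10,r2:4,r3:Mul1
c12: - | r0:Mul2,r1:10,r2:4,r3:Mul1
c13: CDB Mul1=40 | r0:Mul2,r1:10,r2:4,r3:40
c14: - | r0:Mul2,r1:10,r2:4,r3:40
c15: - | r0:Mul2,r1:10,r2:4,r3:40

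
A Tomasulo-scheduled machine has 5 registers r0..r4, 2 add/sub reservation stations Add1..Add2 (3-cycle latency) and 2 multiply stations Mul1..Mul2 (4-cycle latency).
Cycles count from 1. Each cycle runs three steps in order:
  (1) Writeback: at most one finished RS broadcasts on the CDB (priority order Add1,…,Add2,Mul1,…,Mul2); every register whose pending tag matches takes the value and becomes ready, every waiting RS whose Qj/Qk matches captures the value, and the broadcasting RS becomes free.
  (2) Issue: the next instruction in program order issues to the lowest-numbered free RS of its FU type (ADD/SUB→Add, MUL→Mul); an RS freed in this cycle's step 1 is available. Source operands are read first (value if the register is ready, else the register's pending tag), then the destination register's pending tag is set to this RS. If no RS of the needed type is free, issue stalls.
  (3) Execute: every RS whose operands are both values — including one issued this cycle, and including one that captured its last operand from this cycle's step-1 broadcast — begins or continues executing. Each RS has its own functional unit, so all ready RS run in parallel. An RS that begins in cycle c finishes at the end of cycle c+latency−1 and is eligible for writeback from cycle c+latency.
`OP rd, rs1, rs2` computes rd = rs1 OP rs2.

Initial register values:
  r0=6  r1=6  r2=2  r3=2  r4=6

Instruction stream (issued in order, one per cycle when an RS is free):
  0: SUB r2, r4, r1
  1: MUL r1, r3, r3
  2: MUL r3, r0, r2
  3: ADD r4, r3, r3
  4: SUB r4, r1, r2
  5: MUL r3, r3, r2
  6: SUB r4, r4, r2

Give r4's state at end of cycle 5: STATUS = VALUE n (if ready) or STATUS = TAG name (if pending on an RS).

STATUS = TAG Add2

c1: issue SUB r2<-Add1 | r0:6,r1:6,r2:Add1,r3:2,r4:6
c2: issue MUL r1<-Mul1 | r0:6,r1:Mul1,r2:Add1,r3:2,r4:6
c3: issue MUL r3<-Mul2 | r0:6,r1:Mul1,r2:Add1,r3:Mul2,r4:6
c4: CDB Add1=0; issue ADD r4<-Add1 | r0:6,r1:Mul1,r2:0,r3:Mul2,r4:Add1
c5: issue SUB r4<-Add2 | r0:6,r1:Mul1,r2:0,r3:Mul2,r4:Add2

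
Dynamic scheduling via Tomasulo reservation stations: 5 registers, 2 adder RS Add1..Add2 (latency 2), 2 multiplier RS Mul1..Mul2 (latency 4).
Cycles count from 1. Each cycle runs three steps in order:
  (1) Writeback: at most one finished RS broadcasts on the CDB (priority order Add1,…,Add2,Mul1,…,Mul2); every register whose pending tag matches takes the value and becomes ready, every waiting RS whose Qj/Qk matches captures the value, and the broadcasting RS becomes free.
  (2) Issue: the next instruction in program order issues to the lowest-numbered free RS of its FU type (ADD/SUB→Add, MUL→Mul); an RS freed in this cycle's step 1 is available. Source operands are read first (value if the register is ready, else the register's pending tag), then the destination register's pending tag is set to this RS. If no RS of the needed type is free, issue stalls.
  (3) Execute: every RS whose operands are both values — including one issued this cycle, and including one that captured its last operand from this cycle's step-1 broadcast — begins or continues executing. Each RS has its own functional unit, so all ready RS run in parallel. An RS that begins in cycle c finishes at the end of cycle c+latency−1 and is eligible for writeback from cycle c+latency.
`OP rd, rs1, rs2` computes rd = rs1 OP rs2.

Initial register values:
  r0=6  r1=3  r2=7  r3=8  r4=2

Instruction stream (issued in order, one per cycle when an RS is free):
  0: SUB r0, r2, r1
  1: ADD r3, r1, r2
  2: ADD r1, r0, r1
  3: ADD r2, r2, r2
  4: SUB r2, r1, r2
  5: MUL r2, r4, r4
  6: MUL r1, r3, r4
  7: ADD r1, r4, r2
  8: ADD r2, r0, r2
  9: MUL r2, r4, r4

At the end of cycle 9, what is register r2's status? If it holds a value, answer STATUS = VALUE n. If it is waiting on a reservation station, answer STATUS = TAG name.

STATUS = TAG Add2

  c1: issue SUB r0<-Add1  regs: r0:Add1,r1:3,r2:7,r3:8,r4:2
  c2: issue ADD r3<-Add2  regs: r0:Add1,r1:3,r2:7,r3:Add2,r4:2
  c3: CDB Add1=4; issue ADD r1<-Add1  regs: r0:4,r1:Add1,r2:7,r3:Add2,r4:2
  c4: CDB Add2=10; issue ADD r2<-Add2  regs: r0:4,r1:Add1,r2:Add2,r3:10,r4:2
  c5: CDB Add1=7; issue SUB r2<-Add1  regs: r0:4,r1:7,r2:Add1,r3:10,r4:2
  c6: CDB Add2=14; issue MUL r2<-Mul1  regs: r0:4,r1:7,r2:Mul1,r3:10,r4:2
  c7: issue MUL r1<-Mul2  regs: r0:4,r1:Mul2,r2:Mul1,r3:10,r4:2
  c8: CDB Add1=-7; issue ADD r1<-Add1  regs: r0:4,r1:Add1,r2:Mul1,r3:10,r4:2
  c9: issue ADD r2<-Add2  regs: r0:4,r1:Add1,r2:Add2,r3:10,r4:2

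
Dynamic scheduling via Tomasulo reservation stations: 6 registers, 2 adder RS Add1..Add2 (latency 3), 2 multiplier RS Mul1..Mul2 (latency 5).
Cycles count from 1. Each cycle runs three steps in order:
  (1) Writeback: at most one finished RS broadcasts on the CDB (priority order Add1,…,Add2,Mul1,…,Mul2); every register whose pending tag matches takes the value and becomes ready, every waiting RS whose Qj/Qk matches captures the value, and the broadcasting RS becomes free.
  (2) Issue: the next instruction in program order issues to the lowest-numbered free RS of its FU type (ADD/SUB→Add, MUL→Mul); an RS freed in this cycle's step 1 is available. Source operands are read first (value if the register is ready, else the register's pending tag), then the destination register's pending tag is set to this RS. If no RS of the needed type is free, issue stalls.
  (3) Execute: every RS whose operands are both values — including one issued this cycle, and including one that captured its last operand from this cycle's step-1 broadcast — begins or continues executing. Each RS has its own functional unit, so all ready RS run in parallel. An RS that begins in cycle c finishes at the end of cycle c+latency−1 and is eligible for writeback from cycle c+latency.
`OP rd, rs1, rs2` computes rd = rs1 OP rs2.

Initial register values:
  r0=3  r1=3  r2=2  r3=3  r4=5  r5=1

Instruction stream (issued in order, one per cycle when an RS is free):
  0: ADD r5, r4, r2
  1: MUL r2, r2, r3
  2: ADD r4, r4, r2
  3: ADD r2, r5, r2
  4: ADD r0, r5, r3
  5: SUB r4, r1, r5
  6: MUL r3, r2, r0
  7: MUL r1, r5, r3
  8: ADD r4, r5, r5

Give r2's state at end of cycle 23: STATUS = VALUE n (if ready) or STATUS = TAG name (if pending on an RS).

STATUS = VALUE 13

  c1: issue ADD r5<-Add1  regs: r0:3,r1:3,r2:2,r3:3,r4:5,r5:Add1
  c2: issue MUL r2<-Mul1  regs: r0:3,r1:3,r2:Mul1,r3:3,r4:5,r5:Add1
  c3: issue ADD r4<-Add2  regs: r0:3,r1:3,r2:Mul1,r3:3,r4:Add2,r5:Add1
  c4: CDB Add1=7; issue ADD r2<-Add1  regs: r0:3,r1:3,r2:Add1,r3:3,r4:Add2,r5:7
  c5: stall  regs: r0:3,r1:3,r2:Add1,r3:3,r4:Add2,r5:7
  c6: stall  regs: r0:3,r1:3,r2:Add1,r3:3,r4:Add2,r5:7
  c7: CDB Mul1=6; stall  regs: r0:3,r1:3,r2:Add1,r3:3,r4:Add2,r5:7
  c8: stall  regs: r0:3,r1:3,r2:Add1,r3:3,r4:Add2,r5:7
  c9: stall  regs: r0:3,r1:3,r2:Add1,r3:3,r4:Add2,r5:7
  c10: CDB Add1=13; issue ADD r0<-Add1  regs: r0:Add1,r1:3,r2:13,r3:3,r4:Add2,r5:7
  c11: CDB Add2=11; issue SUB r4<-Add2  regs: r0:Add1,r1:3,r2:13,r3:3,r4:Add2,r5:7
  c12: issue MUL r3<-Mul1  regs: r0:Add1,r1:3,r2:13,r3:Mul1,r4:Add2,r5:7
  c13: CDB Add1=10; issue MUL r1<-Mul2  regs: r0:10,r1:Mul2,r2:13,r3:Mul1,r4:Add2,r5:7
  c14: CDB Add2=-4; issue ADD r4<-Add1  regs: r0:10,r1:Mul2,r2:13,r3:Mul1,r4:Add1,r5:7
  c15: -  regs: r0:10,r1:Mul2,r2:13,r3:Mul1,r4:Add1,r5:7
  c16: -  regs: r0:10,r1:Mul2,r2:13,r3:Mul1,r4:Add1,r5:7
  c17: CDB Add1=14  regs: r0:10,r1:Mul2,r2:13,r3:Mul1,r4:14,r5:7
  c18: CDB Mul1=130  regs: r0:10,r1:Mul2,r2:13,r3:130,r4:14,r5:7
  c19: -  regs: r0:10,r1:Mul2,r2:13,r3:130,r4:14,r5:7
  c20: -  regs: r0:10,r1:Mul2,r2:13,r3:130,r4:14,r5:7
  c21: -  regs: r0:10,r1:Mul2,r2:13,r3:130,r4:14,r5:7
  c22: -  regs: r0:10,r1:Mul2,r2:13,r3:130,r4:14,r5:7
  c23: CDB Mul2=910  regs: r0:10,r1:910,r2:13,r3:130,r4:14,r5:7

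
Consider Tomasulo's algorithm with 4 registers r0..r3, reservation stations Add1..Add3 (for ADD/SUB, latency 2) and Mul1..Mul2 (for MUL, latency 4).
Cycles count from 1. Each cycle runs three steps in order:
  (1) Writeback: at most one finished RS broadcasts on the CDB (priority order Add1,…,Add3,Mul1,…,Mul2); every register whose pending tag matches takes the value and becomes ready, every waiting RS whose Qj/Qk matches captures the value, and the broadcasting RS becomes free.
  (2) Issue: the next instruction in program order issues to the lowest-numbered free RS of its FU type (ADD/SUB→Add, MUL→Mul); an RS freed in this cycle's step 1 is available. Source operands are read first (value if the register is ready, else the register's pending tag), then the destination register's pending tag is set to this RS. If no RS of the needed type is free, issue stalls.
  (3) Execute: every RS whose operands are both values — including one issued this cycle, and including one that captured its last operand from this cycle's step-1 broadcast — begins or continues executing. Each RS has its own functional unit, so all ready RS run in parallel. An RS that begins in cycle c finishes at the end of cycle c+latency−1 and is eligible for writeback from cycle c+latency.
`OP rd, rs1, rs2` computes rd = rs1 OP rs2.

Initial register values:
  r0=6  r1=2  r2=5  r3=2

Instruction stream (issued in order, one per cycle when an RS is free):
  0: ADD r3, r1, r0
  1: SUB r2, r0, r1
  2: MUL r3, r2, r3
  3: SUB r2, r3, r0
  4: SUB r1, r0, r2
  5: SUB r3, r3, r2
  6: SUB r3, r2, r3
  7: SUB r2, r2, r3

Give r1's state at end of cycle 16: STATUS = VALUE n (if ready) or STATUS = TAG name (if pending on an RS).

c1: issue ADD r3<-Add1 | r0:6,r1:2,r2:5,r3:Add1
c2: issue SUB r2<-Add2 | r0:6,r1:2,r2:Add2,r3:Add1
c3: CDB Add1=8; issue MUL r3<-Mul1 | r0:6,r1:2,r2:Add2,r3:Mul1
c4: CDB Add2=4; issue SUB r2<-Add1 | r0:6,r1:2,r2:Add1,r3:Mul1
c5: issue SUB r1<-Add2 | r0:6,r1:Add2,r2:Add1,r3:Mul1
c6: issue SUB r3<-Add3 | r0:6,r1:Add2,r2:Add1,r3:Add3
c7: stall | r0:6,r1:Add2,r2:Add1,r3:Add3
c8: CDB Mul1=32; stall | r0:6,r1:Add2,r2:Add1,r3:Add3
c9: stall | r0:6,r1:Add2,r2:Add1,r3:Add3
c10: CDB Add1=26; issue SUB r3<-Add1 | r0:6,r1:Add2,r2:26,r3:Add1
c11: stall | r0:6,r1:Add2,r2:26,r3:Add1
c12: CDB Add2=-20; issue SUB r2<-Add2 | r0:6,r1:-20,r2:Add2,r3:Add1
c13: CDB Add3=6 | r0:6,r1:-20,r2:Add2,r3:Add1
c14: - | r0:6,r1:-20,r2:Add2,r3:Add1
c15: CDB Add1=20 | r0:6,r1:-20,r2:Add2,r3:20
c16: - | r0:6,r1:-20,r2:Add2,r3:20

STATUS = VALUE -20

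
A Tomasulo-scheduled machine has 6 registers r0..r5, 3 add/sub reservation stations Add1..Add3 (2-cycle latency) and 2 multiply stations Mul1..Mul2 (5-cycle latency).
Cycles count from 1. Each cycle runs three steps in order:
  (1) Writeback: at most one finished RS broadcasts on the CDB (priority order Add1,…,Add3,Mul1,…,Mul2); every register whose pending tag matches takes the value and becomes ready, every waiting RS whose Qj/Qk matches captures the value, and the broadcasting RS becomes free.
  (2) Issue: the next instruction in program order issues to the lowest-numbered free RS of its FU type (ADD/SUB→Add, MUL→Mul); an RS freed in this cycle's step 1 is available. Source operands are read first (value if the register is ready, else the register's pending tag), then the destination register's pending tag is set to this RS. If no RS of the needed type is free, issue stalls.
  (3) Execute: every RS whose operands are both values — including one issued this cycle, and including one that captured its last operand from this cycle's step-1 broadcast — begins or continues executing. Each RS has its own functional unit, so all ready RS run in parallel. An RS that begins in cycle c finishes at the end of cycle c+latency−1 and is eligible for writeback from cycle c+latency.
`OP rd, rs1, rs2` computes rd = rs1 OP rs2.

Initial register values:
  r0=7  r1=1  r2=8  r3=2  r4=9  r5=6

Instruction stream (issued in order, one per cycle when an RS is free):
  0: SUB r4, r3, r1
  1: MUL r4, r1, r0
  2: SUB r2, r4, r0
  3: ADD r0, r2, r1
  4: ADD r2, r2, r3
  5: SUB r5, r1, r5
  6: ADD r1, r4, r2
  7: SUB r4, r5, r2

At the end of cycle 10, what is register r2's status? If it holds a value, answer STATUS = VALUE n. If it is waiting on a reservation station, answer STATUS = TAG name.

STATUS = TAG Add3

c1: issue SUB r4<-Add1 | r0:7,r1:1,r2:8,r3:2,r4:Add1,r5:6
c2: issue MUL r4<-Mul1 | r0:7,r1:1,r2:8,r3:2,r4:Mul1,r5:6
c3: CDB Add1=1; issue SUB r2<-Add1 | r0:7,r1:1,r2:Add1,r3:2,r4:Mul1,r5:6
c4: issue ADD r0<-Add2 | r0:Add2,r1:1,r2:Add1,r3:2,r4:Mul1,r5:6
c5: issue ADD r2<-Add3 | r0:Add2,r1:1,r2:Add3,r3:2,r4:Mul1,r5:6
c6: stall | r0:Add2,r1:1,r2:Add3,r3:2,r4:Mul1,r5:6
c7: CDB Mul1=7; stall | r0:Add2,r1:1,r2:Add3,r3:2,r4:7,r5:6
c8: stall | r0:Add2,r1:1,r2:Add3,r3:2,r4:7,r5:6
c9: CDB Add1=0; issue SUB r5<-Add1 | r0:Add2,r1:1,r2:Add3,r3:2,r4:7,r5:Add1
c10: stall | r0:Add2,r1:1,r2:Add3,r3:2,r4:7,r5:Add1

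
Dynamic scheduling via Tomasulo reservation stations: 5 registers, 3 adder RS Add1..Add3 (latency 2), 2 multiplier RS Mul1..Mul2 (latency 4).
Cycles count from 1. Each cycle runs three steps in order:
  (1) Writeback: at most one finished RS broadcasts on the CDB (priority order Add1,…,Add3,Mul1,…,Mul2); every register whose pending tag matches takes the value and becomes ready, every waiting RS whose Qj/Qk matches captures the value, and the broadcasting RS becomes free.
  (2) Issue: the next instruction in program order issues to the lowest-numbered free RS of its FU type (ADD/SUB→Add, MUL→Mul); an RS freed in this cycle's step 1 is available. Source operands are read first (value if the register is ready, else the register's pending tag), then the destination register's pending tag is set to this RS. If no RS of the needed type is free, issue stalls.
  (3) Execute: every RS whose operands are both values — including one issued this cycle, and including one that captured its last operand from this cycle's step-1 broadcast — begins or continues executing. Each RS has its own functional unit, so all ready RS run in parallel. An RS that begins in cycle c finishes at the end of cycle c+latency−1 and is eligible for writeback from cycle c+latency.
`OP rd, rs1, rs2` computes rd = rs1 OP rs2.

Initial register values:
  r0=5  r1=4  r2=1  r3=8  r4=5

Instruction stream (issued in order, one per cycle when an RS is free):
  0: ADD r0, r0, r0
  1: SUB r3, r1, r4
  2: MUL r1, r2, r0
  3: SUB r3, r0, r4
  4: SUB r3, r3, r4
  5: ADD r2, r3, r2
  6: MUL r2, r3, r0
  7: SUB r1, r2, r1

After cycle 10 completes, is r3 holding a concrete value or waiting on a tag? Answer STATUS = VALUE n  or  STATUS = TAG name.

STATUS = VALUE 0

cycle 1: issue ADD r0<-Add1 // r0:Add1,r1:4,r2:1,r3:8,r4:5
cycle 2: issue SUB r3<-Add2 // r0:Add1,r1:4,r2:1,r3:Add2,r4:5
cycle 3: CDB Add1=10; issue MUL r1<-Mul1 // r0:10,r1:Mul1,r2:1,r3:Add2,r4:5
cycle 4: CDB Add2=-1; issue SUB r3<-Add1 // r0:10,r1:Mul1,r2:1,r3:Add1,r4:5
cycle 5: issue SUB r3<-Add2 // r0:10,r1:Mul1,r2:1,r3:Add2,r4:5
cycle 6: CDB Add1=5; issue ADD r2<-Add1 // r0:10,r1:Mul1,r2:Add1,r3:Add2,r4:5
cycle 7: CDB Mul1=10; issue MUL r2<-Mul1 // r0:10,r1:10,r2:Mul1,r3:Add2,r4:5
cycle 8: CDB Add2=0; issue SUB r1<-Add2 // r0:10,r1:Add2,r2:Mul1,r3:0,r4:5
cycle 9: - // r0:10,r1:Add2,r2:Mul1,r3:0,r4:5
cycle 10: CDB Add1=1 // r0:10,r1:Add2,r2:Mul1,r3:0,r4:5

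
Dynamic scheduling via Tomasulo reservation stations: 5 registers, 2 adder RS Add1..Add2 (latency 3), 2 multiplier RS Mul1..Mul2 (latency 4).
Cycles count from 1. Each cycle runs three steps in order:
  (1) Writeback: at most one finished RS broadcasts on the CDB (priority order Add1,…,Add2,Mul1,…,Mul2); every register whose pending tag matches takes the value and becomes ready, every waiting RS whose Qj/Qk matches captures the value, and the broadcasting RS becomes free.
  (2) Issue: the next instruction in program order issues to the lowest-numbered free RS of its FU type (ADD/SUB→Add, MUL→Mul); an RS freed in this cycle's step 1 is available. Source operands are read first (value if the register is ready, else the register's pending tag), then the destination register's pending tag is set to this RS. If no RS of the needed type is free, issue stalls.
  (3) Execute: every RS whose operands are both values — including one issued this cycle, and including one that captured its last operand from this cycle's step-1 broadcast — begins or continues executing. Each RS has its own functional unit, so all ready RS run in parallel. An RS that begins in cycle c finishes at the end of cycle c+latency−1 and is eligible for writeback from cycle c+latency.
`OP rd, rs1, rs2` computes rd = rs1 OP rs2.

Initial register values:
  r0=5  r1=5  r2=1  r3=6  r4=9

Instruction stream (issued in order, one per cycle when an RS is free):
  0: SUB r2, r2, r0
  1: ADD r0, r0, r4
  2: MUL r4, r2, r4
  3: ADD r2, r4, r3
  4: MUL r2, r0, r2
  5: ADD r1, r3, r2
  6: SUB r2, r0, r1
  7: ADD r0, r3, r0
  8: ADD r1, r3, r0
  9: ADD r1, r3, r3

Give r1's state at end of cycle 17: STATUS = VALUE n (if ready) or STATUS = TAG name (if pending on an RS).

  c1: issue SUB r2<-Add1  regs: r0:5,r1:5,r2:Add1,r3:6,r4:9
  c2: issue ADD r0<-Add2  regs: r0:Add2,r1:5,r2:Add1,r3:6,r4:9
  c3: issue MUL r4<-Mul1  regs: r0:Add2,r1:5,r2:Add1,r3:6,r4:Mul1
  c4: CDB Add1=-4; issue ADD r2<-Add1  regs: r0:Add2,r1:5,r2:Add1,r3:6,r4:Mul1
  c5: CDB Add2=14; issue MUL r2<-Mul2  regs: r0:14,r1:5,r2:Mul2,r3:6,r4:Mul1
  c6: issue ADD r1<-Add2  regs: r0:14,r1:Add2,r2:Mul2,r3:6,r4:Mul1
  c7: stall  regs: r0:14,r1:Add2,r2:Mul2,r3:6,r4:Mul1
  c8: CDB Mul1=-36; stall  regs: r0:14,r1:Add2,r2:Mul2,r3:6,r4:-36
  c9: stall  regs: r0:14,r1:Add2,r2:Mul2,r3:6,r4:-36
  c10: stall  regs: r0:14,r1:Add2,r2:Mul2,r3:6,r4:-36
  c11: CDB Add1=-30; issue SUB r2<-Add1  regs: r0:14,r1:Add2,r2:Add1,r3:6,r4:-36
  c12: stall  regs: r0:14,r1:Add2,r2:Add1,r3:6,r4:-36
  c13: stall  regs: r0:14,r1:Add2,r2:Add1,r3:6,r4:-36
  c14: stall  regs: r0:14,r1:Add2,r2:Add1,r3:6,r4:-36
  c15: CDB Mul2=-420; stall  regs: r0:14,r1:Add2,r2:Add1,r3:6,r4:-36
  c16: stall  regs: r0:14,r1:Add2,r2:Add1,r3:6,r4:-36
  c17: stall  regs: r0:14,r1:Add2,r2:Add1,r3:6,r4:-36

STATUS = TAG Add2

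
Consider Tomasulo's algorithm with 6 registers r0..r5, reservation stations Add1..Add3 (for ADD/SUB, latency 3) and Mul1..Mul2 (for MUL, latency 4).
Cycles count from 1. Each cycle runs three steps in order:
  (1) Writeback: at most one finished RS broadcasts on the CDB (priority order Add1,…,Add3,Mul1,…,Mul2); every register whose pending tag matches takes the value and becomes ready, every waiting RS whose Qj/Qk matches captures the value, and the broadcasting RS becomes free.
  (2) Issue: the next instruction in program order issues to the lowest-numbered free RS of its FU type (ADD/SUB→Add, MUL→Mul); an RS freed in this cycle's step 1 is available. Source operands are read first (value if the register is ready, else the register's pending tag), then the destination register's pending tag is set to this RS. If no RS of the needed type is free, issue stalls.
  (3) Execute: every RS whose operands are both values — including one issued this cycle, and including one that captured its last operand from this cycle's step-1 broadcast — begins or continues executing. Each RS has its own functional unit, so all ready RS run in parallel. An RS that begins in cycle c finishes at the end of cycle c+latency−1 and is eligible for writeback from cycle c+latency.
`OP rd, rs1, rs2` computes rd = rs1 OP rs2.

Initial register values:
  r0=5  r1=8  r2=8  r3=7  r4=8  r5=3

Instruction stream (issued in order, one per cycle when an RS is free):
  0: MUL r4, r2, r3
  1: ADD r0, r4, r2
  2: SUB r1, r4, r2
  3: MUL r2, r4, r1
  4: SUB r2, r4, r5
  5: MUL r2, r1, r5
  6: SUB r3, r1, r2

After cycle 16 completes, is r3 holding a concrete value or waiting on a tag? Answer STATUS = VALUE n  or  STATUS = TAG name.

c1: issue MUL r4<-Mul1 | r0:5,r1:8,r2:8,r3:7,r4:Mul1,r5:3
c2: issue ADD r0<-Add1 | r0:Add1,r1:8,r2:8,r3:7,r4:Mul1,r5:3
c3: issue SUB r1<-Add2 | r0:Add1,r1:Add2,r2:8,r3:7,r4:Mul1,r5:3
c4: issue MUL r2<-Mul2 | r0:Add1,r1:Add2,r2:Mul2,r3:7,r4:Mul1,r5:3
c5: CDB Mul1=56; issue SUB r2<-Add3 | r0:Add1,r1:Add2,r2:Add3,r3:7,r4:56,r5:3
c6: issue MUL r2<-Mul1 | r0:Add1,r1:Add2,r2:Mul1,r3:7,r4:56,r5:3
c7: stall | r0:Add1,r1:Add2,r2:Mul1,r3:7,r4:56,r5:3
c8: CDB Add1=64; issue SUB r3<-Add1 | r0:64,r1:Add2,r2:Mul1,r3:Add1,r4:56,r5:3
c9: CDB Add2=48 | r0:64,r1:48,r2:Mul1,r3:Add1,r4:56,r5:3
c10: CDB Add3=53 | r0:64,r1:48,r2:Mul1,r3:Add1,r4:56,r5:3
c11: - | r0:64,r1:48,r2:Mul1,r3:Add1,r4:56,r5:3
c12: - | r0:64,r1:48,r2:Mul1,r3:Add1,r4:56,r5:3
c13: CDB Mul1=144 | r0:64,r1:48,r2:144,r3:Add1,r4:56,r5:3
c14: CDB Mul2=2688 | r0:64,r1:48,r2:144,r3:Add1,r4:56,r5:3
c15: - | r0:64,r1:48,r2:144,r3:Add1,r4:56,r5:3
c16: CDB Add1=-96 | r0:64,r1:48,r2:144,r3:-96,r4:56,r5:3

STATUS = VALUE -96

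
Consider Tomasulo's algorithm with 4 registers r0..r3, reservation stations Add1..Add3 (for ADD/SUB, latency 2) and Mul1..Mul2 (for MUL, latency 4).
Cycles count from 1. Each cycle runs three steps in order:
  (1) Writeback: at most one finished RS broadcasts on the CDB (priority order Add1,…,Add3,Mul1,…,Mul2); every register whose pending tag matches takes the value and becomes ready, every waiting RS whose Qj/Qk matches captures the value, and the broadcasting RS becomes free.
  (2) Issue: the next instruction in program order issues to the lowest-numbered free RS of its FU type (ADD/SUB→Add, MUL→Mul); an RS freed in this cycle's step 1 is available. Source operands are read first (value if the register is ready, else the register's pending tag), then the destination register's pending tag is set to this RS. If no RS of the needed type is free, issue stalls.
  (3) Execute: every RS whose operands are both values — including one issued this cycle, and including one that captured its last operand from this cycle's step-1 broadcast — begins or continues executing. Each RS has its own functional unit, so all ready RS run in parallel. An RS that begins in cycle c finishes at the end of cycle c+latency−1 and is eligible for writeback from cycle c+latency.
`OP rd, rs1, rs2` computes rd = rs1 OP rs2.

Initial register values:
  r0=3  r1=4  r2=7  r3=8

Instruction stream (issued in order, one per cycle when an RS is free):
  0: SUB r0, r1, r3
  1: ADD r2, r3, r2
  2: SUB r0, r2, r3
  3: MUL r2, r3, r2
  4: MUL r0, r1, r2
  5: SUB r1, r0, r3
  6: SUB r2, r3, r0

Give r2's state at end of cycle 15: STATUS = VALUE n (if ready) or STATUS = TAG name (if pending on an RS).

cycle 1: issue SUB r0<-Add1 // r0:Add1,r1:4,r2:7,r3:8
cycle 2: issue ADD r2<-Add2 // r0:Add1,r1:4,r2:Add2,r3:8
cycle 3: CDB Add1=-4; issue SUB r0<-Add1 // r0:Add1,r1:4,r2:Add2,r3:8
cycle 4: CDB Add2=15; issue MUL r2<-Mul1 // r0:Add1,r1:4,r2:Mul1,r3:8
cycle 5: issue MUL r0<-Mul2 // r0:Mul2,r1:4,r2:Mul1,r3:8
cycle 6: CDB Add1=7; issue SUB r1<-Add1 // r0:Mul2,r1:Add1,r2:Mul1,r3:8
cycle 7: issue SUB r2<-Add2 // r0:Mul2,r1:Add1,r2:Add2,r3:8
cycle 8: CDB Mul1=120 // r0:Mul2,r1:Add1,r2:Add2,r3:8
cycle 9: - // r0:Mul2,r1:Add1,r2:Add2,r3:8
cycle 10: - // r0:Mul2,r1:Add1,r2:Add2,r3:8
cycle 11: - // r0:Mul2,r1:Add1,r2:Add2,r3:8
cycle 12: CDB Mul2=480 // r0:480,r1:Add1,r2:Add2,r3:8
cycle 13: - // r0:480,r1:Add1,r2:Add2,r3:8
cycle 14: CDB Add1=472 // r0:480,r1:472,r2:Add2,r3:8
cycle 15: CDB Add2=-472 // r0:480,r1:472,r2:-472,r3:8

STATUS = VALUE -472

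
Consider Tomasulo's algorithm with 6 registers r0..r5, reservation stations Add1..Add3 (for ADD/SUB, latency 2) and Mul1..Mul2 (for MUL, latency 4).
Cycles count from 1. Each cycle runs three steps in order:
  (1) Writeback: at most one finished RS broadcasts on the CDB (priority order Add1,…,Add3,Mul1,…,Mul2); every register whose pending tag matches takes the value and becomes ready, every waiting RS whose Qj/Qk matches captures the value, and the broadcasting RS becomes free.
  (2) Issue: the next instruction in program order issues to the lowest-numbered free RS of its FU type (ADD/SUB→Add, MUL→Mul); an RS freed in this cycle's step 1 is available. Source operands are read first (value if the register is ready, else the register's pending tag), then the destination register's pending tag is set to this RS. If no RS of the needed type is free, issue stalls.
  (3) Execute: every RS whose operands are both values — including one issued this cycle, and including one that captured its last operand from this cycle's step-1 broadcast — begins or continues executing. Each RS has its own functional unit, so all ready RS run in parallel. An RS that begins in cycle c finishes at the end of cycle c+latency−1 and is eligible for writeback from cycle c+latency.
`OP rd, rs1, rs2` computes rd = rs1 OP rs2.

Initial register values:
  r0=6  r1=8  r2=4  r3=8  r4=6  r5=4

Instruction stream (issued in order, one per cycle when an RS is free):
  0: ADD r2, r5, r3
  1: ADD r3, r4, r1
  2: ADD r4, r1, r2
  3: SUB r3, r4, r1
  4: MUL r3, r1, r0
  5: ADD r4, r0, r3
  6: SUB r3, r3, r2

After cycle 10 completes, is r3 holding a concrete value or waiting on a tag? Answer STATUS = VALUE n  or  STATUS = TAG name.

c1: issue ADD r2<-Add1 | r0:6,r1:8,r2:Add1,r3:8,r4:6,r5:4
c2: issue ADD r3<-Add2 | r0:6,r1:8,r2:Add1,r3:Add2,r4:6,r5:4
c3: CDB Add1=12; issue ADD r4<-Add1 | r0:6,r1:8,r2:12,r3:Add2,r4:Add1,r5:4
c4: CDB Add2=14; issue SUB r3<-Add2 | r0:6,r1:8,r2:12,r3:Add2,r4:Add1,r5:4
c5: CDB Add1=20; issue MUL r3<-Mul1 | r0:6,r1:8,r2:12,r3:Mul1,r4:20,r5:4
c6: issue ADD r4<-Add1 | r0:6,r1:8,r2:12,r3:Mul1,r4:Add1,r5:4
c7: CDB Add2=12; issue SUB r3<-Add2 | r0:6,r1:8,r2:12,r3:Add2,r4:Add1,r5:4
c8: - | r0:6,r1:8,r2:12,r3:Add2,r4:Add1,r5:4
c9: CDB Mul1=48 | r0:6,r1:8,r2:12,r3:Add2,r4:Add1,r5:4
c10: - | r0:6,r1:8,r2:12,r3:Add2,r4:Add1,r5:4

STATUS = TAG Add2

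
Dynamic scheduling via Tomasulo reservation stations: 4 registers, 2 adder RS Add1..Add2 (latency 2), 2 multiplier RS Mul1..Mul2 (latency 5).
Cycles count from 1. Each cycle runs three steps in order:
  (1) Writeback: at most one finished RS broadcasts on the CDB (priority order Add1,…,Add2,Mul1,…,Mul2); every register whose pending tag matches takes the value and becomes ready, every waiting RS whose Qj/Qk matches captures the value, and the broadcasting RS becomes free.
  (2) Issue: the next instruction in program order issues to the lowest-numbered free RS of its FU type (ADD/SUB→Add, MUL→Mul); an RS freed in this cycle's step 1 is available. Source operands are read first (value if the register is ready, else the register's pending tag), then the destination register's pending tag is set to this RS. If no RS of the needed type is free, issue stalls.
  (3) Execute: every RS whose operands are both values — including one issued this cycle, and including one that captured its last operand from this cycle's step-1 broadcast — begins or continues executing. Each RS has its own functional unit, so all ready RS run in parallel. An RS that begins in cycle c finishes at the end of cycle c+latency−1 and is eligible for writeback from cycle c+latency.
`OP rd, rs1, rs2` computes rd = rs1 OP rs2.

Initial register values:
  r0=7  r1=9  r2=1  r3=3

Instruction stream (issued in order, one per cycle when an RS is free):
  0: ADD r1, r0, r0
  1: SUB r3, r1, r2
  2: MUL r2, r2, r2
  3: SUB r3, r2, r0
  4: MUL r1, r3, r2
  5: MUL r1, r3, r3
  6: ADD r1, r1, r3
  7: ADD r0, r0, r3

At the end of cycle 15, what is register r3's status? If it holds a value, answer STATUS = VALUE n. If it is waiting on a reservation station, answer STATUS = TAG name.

STATUS = VALUE -6

c1: issue ADD r1<-Add1 | r0:7,r1:Add1,r2:1,r3:3
c2: issue SUB r3<-Add2 | r0:7,r1:Add1,r2:1,r3:Add2
c3: CDB Add1=14; issue MUL r2<-Mul1 | r0:7,r1:14,r2:Mul1,r3:Add2
c4: issue SUB r3<-Add1 | r0:7,r1:14,r2:Mul1,r3:Add1
c5: CDB Add2=13; issue MUL r1<-Mul2 | r0:7,r1:Mul2,r2:Mul1,r3:Add1
c6: stall | r0:7,r1:Mul2,r2:Mul1,r3:Add1
c7: stall | r0:7,r1:Mul2,r2:Mul1,r3:Add1
c8: CDB Mul1=1; issue MUL r1<-Mul1 | r0:7,r1:Mul1,r2:1,r3:Add1
c9: issue ADD r1<-Add2 | r0:7,r1:Add2,r2:1,r3:Add1
c10: CDB Add1=-6; issue ADD r0<-Add1 | r0:Add1,r1:Add2,r2:1,r3:-6
c11: - | r0:Add1,r1:Add2,r2:1,r3:-6
c12: CDB Add1=1 | r0:1,r1:Add2,r2:1,r3:-6
c13: - | r0:1,r1:Add2,r2:1,r3:-6
c14: - | r0:1,r1:Add2,r2:1,r3:-6
c15: CDB Mul1=36 | r0:1,r1:Add2,r2:1,r3:-6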